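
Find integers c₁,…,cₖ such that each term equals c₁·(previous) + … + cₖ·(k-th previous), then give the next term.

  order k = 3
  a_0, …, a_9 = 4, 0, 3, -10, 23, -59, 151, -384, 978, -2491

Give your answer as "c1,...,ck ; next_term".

  a_3 = -2·3 + 1·0 + -1·4 = -10
  a_4 = -2·-10 + 1·3 + -1·0 = 23
  a_5 = -2·23 + 1·-10 + -1·3 = -59
  a_6 = -2·-59 + 1·23 + -1·-10 = 151
  a_7 = -2·151 + 1·-59 + -1·23 = -384
  a_8 = -2·-384 + 1·151 + -1·-59 = 978
  a_9 = -2·978 + 1·-384 + -1·151 = -2491
  a_10 = -2·-2491 + 1·978 + -1·-384 = 6344

-2,1,-1 ; 6344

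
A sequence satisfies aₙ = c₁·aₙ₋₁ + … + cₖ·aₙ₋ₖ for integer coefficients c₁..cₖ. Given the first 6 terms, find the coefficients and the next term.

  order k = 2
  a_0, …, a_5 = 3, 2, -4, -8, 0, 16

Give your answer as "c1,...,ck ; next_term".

  a_2 = 1·2 + -2·3 = -4
  a_3 = 1·-4 + -2·2 = -8
  a_4 = 1·-8 + -2·-4 = 0
  a_5 = 1·0 + -2·-8 = 16
  a_6 = 1·16 + -2·0 = 16

1,-2 ; 16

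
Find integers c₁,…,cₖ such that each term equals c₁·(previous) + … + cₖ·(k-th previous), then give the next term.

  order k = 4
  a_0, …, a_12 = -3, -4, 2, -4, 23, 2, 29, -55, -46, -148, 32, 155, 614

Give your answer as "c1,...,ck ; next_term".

  a_4 = 0·-4 + 1·2 + -3·-4 + -3·-3 = 23
  a_5 = 0·23 + 1·-4 + -3·2 + -3·-4 = 2
  a_6 = 0·2 + 1·23 + -3·-4 + -3·2 = 29
  a_7 = 0·29 + 1·2 + -3·23 + -3·-4 = -55
  a_8 = 0·-55 + 1·29 + -3·2 + -3·23 = -46
  a_9 = 0·-46 + 1·-55 + -3·29 + -3·2 = -148
  a_10 = 0·-148 + 1·-46 + -3·-55 + -3·29 = 32
  a_11 = 0·32 + 1·-148 + -3·-46 + -3·-55 = 155
  a_12 = 0·155 + 1·32 + -3·-148 + -3·-46 = 614
  a_13 = 0·614 + 1·155 + -3·32 + -3·-148 = 503

0,1,-3,-3 ; 503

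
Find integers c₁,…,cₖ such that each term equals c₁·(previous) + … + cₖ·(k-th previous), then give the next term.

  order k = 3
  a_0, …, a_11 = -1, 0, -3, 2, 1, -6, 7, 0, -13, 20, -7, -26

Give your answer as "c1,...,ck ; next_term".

  a_3 = -1·-3 + -1·0 + 1·-1 = 2
  a_4 = -1·2 + -1·-3 + 1·0 = 1
  a_5 = -1·1 + -1·2 + 1·-3 = -6
  a_6 = -1·-6 + -1·1 + 1·2 = 7
  a_7 = -1·7 + -1·-6 + 1·1 = 0
  a_8 = -1·0 + -1·7 + 1·-6 = -13
  a_9 = -1·-13 + -1·0 + 1·7 = 20
  a_10 = -1·20 + -1·-13 + 1·0 = -7
  a_11 = -1·-7 + -1·20 + 1·-13 = -26
  a_12 = -1·-26 + -1·-7 + 1·20 = 53

-1,-1,1 ; 53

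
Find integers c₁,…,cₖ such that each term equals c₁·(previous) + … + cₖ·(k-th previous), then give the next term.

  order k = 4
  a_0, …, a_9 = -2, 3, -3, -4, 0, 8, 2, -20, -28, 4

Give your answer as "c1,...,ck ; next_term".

  a_4 = 2·-4 + -2·-3 + 2·3 + 2·-2 = 0
  a_5 = 2·0 + -2·-4 + 2·-3 + 2·3 = 8
  a_6 = 2·8 + -2·0 + 2·-4 + 2·-3 = 2
  a_7 = 2·2 + -2·8 + 2·0 + 2·-4 = -20
  a_8 = 2·-20 + -2·2 + 2·8 + 2·0 = -28
  a_9 = 2·-28 + -2·-20 + 2·2 + 2·8 = 4
  a_10 = 2·4 + -2·-28 + 2·-20 + 2·2 = 28

2,-2,2,2 ; 28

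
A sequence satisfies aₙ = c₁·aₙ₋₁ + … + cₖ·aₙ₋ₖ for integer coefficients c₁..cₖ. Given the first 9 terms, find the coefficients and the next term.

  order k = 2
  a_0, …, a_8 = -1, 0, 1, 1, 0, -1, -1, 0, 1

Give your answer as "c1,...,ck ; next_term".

  a_2 = 1·0 + -1·-1 = 1
  a_3 = 1·1 + -1·0 = 1
  a_4 = 1·1 + -1·1 = 0
  a_5 = 1·0 + -1·1 = -1
  a_6 = 1·-1 + -1·0 = -1
  a_7 = 1·-1 + -1·-1 = 0
  a_8 = 1·0 + -1·-1 = 1
  a_9 = 1·1 + -1·0 = 1

1,-1 ; 1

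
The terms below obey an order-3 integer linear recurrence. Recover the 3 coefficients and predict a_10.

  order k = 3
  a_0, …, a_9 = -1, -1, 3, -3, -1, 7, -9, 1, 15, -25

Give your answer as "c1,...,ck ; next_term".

-1,-1,1 ; 11

  a_3 = -1·3 + -1·-1 + 1·-1 = -3
  a_4 = -1·-3 + -1·3 + 1·-1 = -1
  a_5 = -1·-1 + -1·-3 + 1·3 = 7
  a_6 = -1·7 + -1·-1 + 1·-3 = -9
  a_7 = -1·-9 + -1·7 + 1·-1 = 1
  a_8 = -1·1 + -1·-9 + 1·7 = 15
  a_9 = -1·15 + -1·1 + 1·-9 = -25
  a_10 = -1·-25 + -1·15 + 1·1 = 11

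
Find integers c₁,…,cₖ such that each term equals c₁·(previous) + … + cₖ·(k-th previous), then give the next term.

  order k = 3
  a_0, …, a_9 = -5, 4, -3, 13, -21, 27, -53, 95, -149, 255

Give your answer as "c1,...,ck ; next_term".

-1,0,-2 ; -445

  a_3 = -1·-3 + 0·4 + -2·-5 = 13
  a_4 = -1·13 + 0·-3 + -2·4 = -21
  a_5 = -1·-21 + 0·13 + -2·-3 = 27
  a_6 = -1·27 + 0·-21 + -2·13 = -53
  a_7 = -1·-53 + 0·27 + -2·-21 = 95
  a_8 = -1·95 + 0·-53 + -2·27 = -149
  a_9 = -1·-149 + 0·95 + -2·-53 = 255
  a_10 = -1·255 + 0·-149 + -2·95 = -445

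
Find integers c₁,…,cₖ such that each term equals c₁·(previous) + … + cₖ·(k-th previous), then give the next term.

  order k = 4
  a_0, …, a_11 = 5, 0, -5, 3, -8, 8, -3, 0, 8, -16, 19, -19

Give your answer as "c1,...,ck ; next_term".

-1,0,0,-1 ; 11

  a_4 = -1·3 + 0·-5 + 0·0 + -1·5 = -8
  a_5 = -1·-8 + 0·3 + 0·-5 + -1·0 = 8
  a_6 = -1·8 + 0·-8 + 0·3 + -1·-5 = -3
  a_7 = -1·-3 + 0·8 + 0·-8 + -1·3 = 0
  a_8 = -1·0 + 0·-3 + 0·8 + -1·-8 = 8
  a_9 = -1·8 + 0·0 + 0·-3 + -1·8 = -16
  a_10 = -1·-16 + 0·8 + 0·0 + -1·-3 = 19
  a_11 = -1·19 + 0·-16 + 0·8 + -1·0 = -19
  a_12 = -1·-19 + 0·19 + 0·-16 + -1·8 = 11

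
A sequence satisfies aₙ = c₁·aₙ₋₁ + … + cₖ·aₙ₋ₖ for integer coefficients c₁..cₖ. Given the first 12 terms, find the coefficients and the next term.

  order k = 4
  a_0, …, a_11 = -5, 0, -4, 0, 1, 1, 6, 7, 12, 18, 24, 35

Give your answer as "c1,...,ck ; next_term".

1,1,0,-1 ; 47

  a_4 = 1·0 + 1·-4 + 0·0 + -1·-5 = 1
  a_5 = 1·1 + 1·0 + 0·-4 + -1·0 = 1
  a_6 = 1·1 + 1·1 + 0·0 + -1·-4 = 6
  a_7 = 1·6 + 1·1 + 0·1 + -1·0 = 7
  a_8 = 1·7 + 1·6 + 0·1 + -1·1 = 12
  a_9 = 1·12 + 1·7 + 0·6 + -1·1 = 18
  a_10 = 1·18 + 1·12 + 0·7 + -1·6 = 24
  a_11 = 1·24 + 1·18 + 0·12 + -1·7 = 35
  a_12 = 1·35 + 1·24 + 0·18 + -1·12 = 47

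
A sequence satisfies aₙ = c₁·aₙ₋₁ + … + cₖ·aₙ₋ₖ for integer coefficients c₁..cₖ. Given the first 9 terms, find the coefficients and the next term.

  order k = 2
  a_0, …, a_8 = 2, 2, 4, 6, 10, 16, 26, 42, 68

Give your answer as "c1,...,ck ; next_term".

  a_2 = 1·2 + 1·2 = 4
  a_3 = 1·4 + 1·2 = 6
  a_4 = 1·6 + 1·4 = 10
  a_5 = 1·10 + 1·6 = 16
  a_6 = 1·16 + 1·10 = 26
  a_7 = 1·26 + 1·16 = 42
  a_8 = 1·42 + 1·26 = 68
  a_9 = 1·68 + 1·42 = 110

1,1 ; 110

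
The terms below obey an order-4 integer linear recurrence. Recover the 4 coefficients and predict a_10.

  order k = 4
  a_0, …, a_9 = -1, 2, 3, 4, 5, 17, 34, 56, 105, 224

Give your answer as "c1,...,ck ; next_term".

  a_4 = 1·4 + 0·3 + 2·2 + 3·-1 = 5
  a_5 = 1·5 + 0·4 + 2·3 + 3·2 = 17
  a_6 = 1·17 + 0·5 + 2·4 + 3·3 = 34
  a_7 = 1·34 + 0·17 + 2·5 + 3·4 = 56
  a_8 = 1·56 + 0·34 + 2·17 + 3·5 = 105
  a_9 = 1·105 + 0·56 + 2·34 + 3·17 = 224
  a_10 = 1·224 + 0·105 + 2·56 + 3·34 = 438

1,0,2,3 ; 438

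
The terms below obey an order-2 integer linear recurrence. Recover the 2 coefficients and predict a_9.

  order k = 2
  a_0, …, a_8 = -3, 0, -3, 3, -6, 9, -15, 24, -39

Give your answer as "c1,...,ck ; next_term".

-1,1 ; 63

  a_2 = -1·0 + 1·-3 = -3
  a_3 = -1·-3 + 1·0 = 3
  a_4 = -1·3 + 1·-3 = -6
  a_5 = -1·-6 + 1·3 = 9
  a_6 = -1·9 + 1·-6 = -15
  a_7 = -1·-15 + 1·9 = 24
  a_8 = -1·24 + 1·-15 = -39
  a_9 = -1·-39 + 1·24 = 63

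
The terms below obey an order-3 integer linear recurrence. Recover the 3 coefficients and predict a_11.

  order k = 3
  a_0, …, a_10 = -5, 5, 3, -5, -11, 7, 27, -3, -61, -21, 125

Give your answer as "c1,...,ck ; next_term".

0,-2,-1 ; 103

  a_3 = 0·3 + -2·5 + -1·-5 = -5
  a_4 = 0·-5 + -2·3 + -1·5 = -11
  a_5 = 0·-11 + -2·-5 + -1·3 = 7
  a_6 = 0·7 + -2·-11 + -1·-5 = 27
  a_7 = 0·27 + -2·7 + -1·-11 = -3
  a_8 = 0·-3 + -2·27 + -1·7 = -61
  a_9 = 0·-61 + -2·-3 + -1·27 = -21
  a_10 = 0·-21 + -2·-61 + -1·-3 = 125
  a_11 = 0·125 + -2·-21 + -1·-61 = 103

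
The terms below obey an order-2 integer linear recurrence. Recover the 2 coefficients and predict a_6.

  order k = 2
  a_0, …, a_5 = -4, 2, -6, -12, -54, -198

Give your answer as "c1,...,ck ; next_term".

  a_2 = 3·2 + 3·-4 = -6
  a_3 = 3·-6 + 3·2 = -12
  a_4 = 3·-12 + 3·-6 = -54
  a_5 = 3·-54 + 3·-12 = -198
  a_6 = 3·-198 + 3·-54 = -756

3,3 ; -756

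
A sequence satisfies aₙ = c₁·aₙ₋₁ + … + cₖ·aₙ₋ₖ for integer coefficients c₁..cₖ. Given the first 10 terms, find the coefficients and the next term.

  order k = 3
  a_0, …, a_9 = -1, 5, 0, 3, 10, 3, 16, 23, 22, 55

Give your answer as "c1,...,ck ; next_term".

  a_3 = 0·0 + 1·5 + 2·-1 = 3
  a_4 = 0·3 + 1·0 + 2·5 = 10
  a_5 = 0·10 + 1·3 + 2·0 = 3
  a_6 = 0·3 + 1·10 + 2·3 = 16
  a_7 = 0·16 + 1·3 + 2·10 = 23
  a_8 = 0·23 + 1·16 + 2·3 = 22
  a_9 = 0·22 + 1·23 + 2·16 = 55
  a_10 = 0·55 + 1·22 + 2·23 = 68

0,1,2 ; 68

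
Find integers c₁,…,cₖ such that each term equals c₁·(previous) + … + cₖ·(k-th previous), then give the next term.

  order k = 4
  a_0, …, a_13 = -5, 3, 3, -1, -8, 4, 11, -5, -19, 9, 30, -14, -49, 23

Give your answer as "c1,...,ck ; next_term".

  a_4 = 0·-1 + -1·3 + 0·3 + 1·-5 = -8
  a_5 = 0·-8 + -1·-1 + 0·3 + 1·3 = 4
  a_6 = 0·4 + -1·-8 + 0·-1 + 1·3 = 11
  a_7 = 0·11 + -1·4 + 0·-8 + 1·-1 = -5
  a_8 = 0·-5 + -1·11 + 0·4 + 1·-8 = -19
  a_9 = 0·-19 + -1·-5 + 0·11 + 1·4 = 9
  a_10 = 0·9 + -1·-19 + 0·-5 + 1·11 = 30
  a_11 = 0·30 + -1·9 + 0·-19 + 1·-5 = -14
  a_12 = 0·-14 + -1·30 + 0·9 + 1·-19 = -49
  a_13 = 0·-49 + -1·-14 + 0·30 + 1·9 = 23
  a_14 = 0·23 + -1·-49 + 0·-14 + 1·30 = 79

0,-1,0,1 ; 79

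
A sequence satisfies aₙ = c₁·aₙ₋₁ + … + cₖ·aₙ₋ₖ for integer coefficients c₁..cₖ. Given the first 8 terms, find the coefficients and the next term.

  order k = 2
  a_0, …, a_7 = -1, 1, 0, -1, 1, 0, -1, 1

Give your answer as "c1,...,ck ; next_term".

  a_2 = -1·1 + -1·-1 = 0
  a_3 = -1·0 + -1·1 = -1
  a_4 = -1·-1 + -1·0 = 1
  a_5 = -1·1 + -1·-1 = 0
  a_6 = -1·0 + -1·1 = -1
  a_7 = -1·-1 + -1·0 = 1
  a_8 = -1·1 + -1·-1 = 0

-1,-1 ; 0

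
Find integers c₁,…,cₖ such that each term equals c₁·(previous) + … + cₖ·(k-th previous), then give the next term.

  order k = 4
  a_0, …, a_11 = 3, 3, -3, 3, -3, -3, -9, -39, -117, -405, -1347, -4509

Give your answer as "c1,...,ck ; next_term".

  a_4 = 2·3 + 4·-3 + 2·3 + -1·3 = -3
  a_5 = 2·-3 + 4·3 + 2·-3 + -1·3 = -3
  a_6 = 2·-3 + 4·-3 + 2·3 + -1·-3 = -9
  a_7 = 2·-9 + 4·-3 + 2·-3 + -1·3 = -39
  a_8 = 2·-39 + 4·-9 + 2·-3 + -1·-3 = -117
  a_9 = 2·-117 + 4·-39 + 2·-9 + -1·-3 = -405
  a_10 = 2·-405 + 4·-117 + 2·-39 + -1·-9 = -1347
  a_11 = 2·-1347 + 4·-405 + 2·-117 + -1·-39 = -4509
  a_12 = 2·-4509 + 4·-1347 + 2·-405 + -1·-117 = -15099

2,4,2,-1 ; -15099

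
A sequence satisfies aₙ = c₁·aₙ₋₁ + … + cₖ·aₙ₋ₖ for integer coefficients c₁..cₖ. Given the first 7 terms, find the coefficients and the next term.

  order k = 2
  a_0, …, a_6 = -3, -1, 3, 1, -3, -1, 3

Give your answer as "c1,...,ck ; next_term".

  a_2 = 0·-1 + -1·-3 = 3
  a_3 = 0·3 + -1·-1 = 1
  a_4 = 0·1 + -1·3 = -3
  a_5 = 0·-3 + -1·1 = -1
  a_6 = 0·-1 + -1·-3 = 3
  a_7 = 0·3 + -1·-1 = 1

0,-1 ; 1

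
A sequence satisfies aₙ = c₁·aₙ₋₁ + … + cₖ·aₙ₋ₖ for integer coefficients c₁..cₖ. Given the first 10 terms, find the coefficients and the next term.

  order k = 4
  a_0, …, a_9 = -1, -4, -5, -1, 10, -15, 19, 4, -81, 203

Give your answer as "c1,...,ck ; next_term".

  a_4 = -2·-1 + -2·-5 + 1·-4 + -2·-1 = 10
  a_5 = -2·10 + -2·-1 + 1·-5 + -2·-4 = -15
  a_6 = -2·-15 + -2·10 + 1·-1 + -2·-5 = 19
  a_7 = -2·19 + -2·-15 + 1·10 + -2·-1 = 4
  a_8 = -2·4 + -2·19 + 1·-15 + -2·10 = -81
  a_9 = -2·-81 + -2·4 + 1·19 + -2·-15 = 203
  a_10 = -2·203 + -2·-81 + 1·4 + -2·19 = -278

-2,-2,1,-2 ; -278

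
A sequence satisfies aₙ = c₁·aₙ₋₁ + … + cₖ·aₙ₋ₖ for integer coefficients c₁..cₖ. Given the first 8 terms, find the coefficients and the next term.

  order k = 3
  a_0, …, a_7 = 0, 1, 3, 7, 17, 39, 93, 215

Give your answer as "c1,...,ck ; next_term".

  a_3 = 1·3 + 4·1 + -2·0 = 7
  a_4 = 1·7 + 4·3 + -2·1 = 17
  a_5 = 1·17 + 4·7 + -2·3 = 39
  a_6 = 1·39 + 4·17 + -2·7 = 93
  a_7 = 1·93 + 4·39 + -2·17 = 215
  a_8 = 1·215 + 4·93 + -2·39 = 509

1,4,-2 ; 509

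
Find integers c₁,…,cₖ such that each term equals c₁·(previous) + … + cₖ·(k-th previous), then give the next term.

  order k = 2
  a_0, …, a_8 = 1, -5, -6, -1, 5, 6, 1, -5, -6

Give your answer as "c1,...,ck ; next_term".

1,-1 ; -1

  a_2 = 1·-5 + -1·1 = -6
  a_3 = 1·-6 + -1·-5 = -1
  a_4 = 1·-1 + -1·-6 = 5
  a_5 = 1·5 + -1·-1 = 6
  a_6 = 1·6 + -1·5 = 1
  a_7 = 1·1 + -1·6 = -5
  a_8 = 1·-5 + -1·1 = -6
  a_9 = 1·-6 + -1·-5 = -1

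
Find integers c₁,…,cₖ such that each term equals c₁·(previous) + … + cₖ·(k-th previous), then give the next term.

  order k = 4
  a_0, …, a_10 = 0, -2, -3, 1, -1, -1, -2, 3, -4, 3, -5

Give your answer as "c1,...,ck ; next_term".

-1,0,0,1 ; 8

  a_4 = -1·1 + 0·-3 + 0·-2 + 1·0 = -1
  a_5 = -1·-1 + 0·1 + 0·-3 + 1·-2 = -1
  a_6 = -1·-1 + 0·-1 + 0·1 + 1·-3 = -2
  a_7 = -1·-2 + 0·-1 + 0·-1 + 1·1 = 3
  a_8 = -1·3 + 0·-2 + 0·-1 + 1·-1 = -4
  a_9 = -1·-4 + 0·3 + 0·-2 + 1·-1 = 3
  a_10 = -1·3 + 0·-4 + 0·3 + 1·-2 = -5
  a_11 = -1·-5 + 0·3 + 0·-4 + 1·3 = 8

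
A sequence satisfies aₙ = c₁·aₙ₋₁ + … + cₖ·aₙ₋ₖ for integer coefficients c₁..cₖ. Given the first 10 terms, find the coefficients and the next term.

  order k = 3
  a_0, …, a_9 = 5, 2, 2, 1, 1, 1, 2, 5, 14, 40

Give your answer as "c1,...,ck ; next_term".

3,0,-1 ; 115

  a_3 = 3·2 + 0·2 + -1·5 = 1
  a_4 = 3·1 + 0·2 + -1·2 = 1
  a_5 = 3·1 + 0·1 + -1·2 = 1
  a_6 = 3·1 + 0·1 + -1·1 = 2
  a_7 = 3·2 + 0·1 + -1·1 = 5
  a_8 = 3·5 + 0·2 + -1·1 = 14
  a_9 = 3·14 + 0·5 + -1·2 = 40
  a_10 = 3·40 + 0·14 + -1·5 = 115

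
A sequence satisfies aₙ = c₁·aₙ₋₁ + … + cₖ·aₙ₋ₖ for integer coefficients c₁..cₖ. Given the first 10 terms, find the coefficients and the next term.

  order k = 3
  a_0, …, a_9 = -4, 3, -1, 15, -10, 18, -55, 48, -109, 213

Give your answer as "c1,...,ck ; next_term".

0,1,-3 ; -253

  a_3 = 0·-1 + 1·3 + -3·-4 = 15
  a_4 = 0·15 + 1·-1 + -3·3 = -10
  a_5 = 0·-10 + 1·15 + -3·-1 = 18
  a_6 = 0·18 + 1·-10 + -3·15 = -55
  a_7 = 0·-55 + 1·18 + -3·-10 = 48
  a_8 = 0·48 + 1·-55 + -3·18 = -109
  a_9 = 0·-109 + 1·48 + -3·-55 = 213
  a_10 = 0·213 + 1·-109 + -3·48 = -253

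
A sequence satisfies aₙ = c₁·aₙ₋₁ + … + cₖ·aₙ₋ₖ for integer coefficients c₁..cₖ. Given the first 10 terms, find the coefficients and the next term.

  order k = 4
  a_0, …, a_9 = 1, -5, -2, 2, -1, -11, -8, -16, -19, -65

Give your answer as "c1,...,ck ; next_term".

0,2,0,3 ; -62

  a_4 = 0·2 + 2·-2 + 0·-5 + 3·1 = -1
  a_5 = 0·-1 + 2·2 + 0·-2 + 3·-5 = -11
  a_6 = 0·-11 + 2·-1 + 0·2 + 3·-2 = -8
  a_7 = 0·-8 + 2·-11 + 0·-1 + 3·2 = -16
  a_8 = 0·-16 + 2·-8 + 0·-11 + 3·-1 = -19
  a_9 = 0·-19 + 2·-16 + 0·-8 + 3·-11 = -65
  a_10 = 0·-65 + 2·-19 + 0·-16 + 3·-8 = -62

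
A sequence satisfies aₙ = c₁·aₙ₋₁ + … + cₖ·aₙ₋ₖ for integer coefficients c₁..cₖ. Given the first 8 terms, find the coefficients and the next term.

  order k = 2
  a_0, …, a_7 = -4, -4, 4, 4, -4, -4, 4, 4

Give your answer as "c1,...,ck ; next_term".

0,-1 ; -4

  a_2 = 0·-4 + -1·-4 = 4
  a_3 = 0·4 + -1·-4 = 4
  a_4 = 0·4 + -1·4 = -4
  a_5 = 0·-4 + -1·4 = -4
  a_6 = 0·-4 + -1·-4 = 4
  a_7 = 0·4 + -1·-4 = 4
  a_8 = 0·4 + -1·4 = -4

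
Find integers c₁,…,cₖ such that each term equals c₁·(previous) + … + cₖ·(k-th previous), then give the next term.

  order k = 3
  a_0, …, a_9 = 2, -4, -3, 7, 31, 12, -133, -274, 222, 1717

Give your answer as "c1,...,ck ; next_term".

  a_3 = 1·-3 + -4·-4 + -3·2 = 7
  a_4 = 1·7 + -4·-3 + -3·-4 = 31
  a_5 = 1·31 + -4·7 + -3·-3 = 12
  a_6 = 1·12 + -4·31 + -3·7 = -133
  a_7 = 1·-133 + -4·12 + -3·31 = -274
  a_8 = 1·-274 + -4·-133 + -3·12 = 222
  a_9 = 1·222 + -4·-274 + -3·-133 = 1717
  a_10 = 1·1717 + -4·222 + -3·-274 = 1651

1,-4,-3 ; 1651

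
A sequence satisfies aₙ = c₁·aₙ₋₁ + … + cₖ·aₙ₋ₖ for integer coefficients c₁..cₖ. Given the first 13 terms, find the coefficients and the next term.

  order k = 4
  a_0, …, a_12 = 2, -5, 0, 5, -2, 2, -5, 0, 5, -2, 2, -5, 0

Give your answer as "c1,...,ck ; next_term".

-1,-1,-1,-1 ; 5

  a_4 = -1·5 + -1·0 + -1·-5 + -1·2 = -2
  a_5 = -1·-2 + -1·5 + -1·0 + -1·-5 = 2
  a_6 = -1·2 + -1·-2 + -1·5 + -1·0 = -5
  a_7 = -1·-5 + -1·2 + -1·-2 + -1·5 = 0
  a_8 = -1·0 + -1·-5 + -1·2 + -1·-2 = 5
  a_9 = -1·5 + -1·0 + -1·-5 + -1·2 = -2
  a_10 = -1·-2 + -1·5 + -1·0 + -1·-5 = 2
  a_11 = -1·2 + -1·-2 + -1·5 + -1·0 = -5
  a_12 = -1·-5 + -1·2 + -1·-2 + -1·5 = 0
  a_13 = -1·0 + -1·-5 + -1·2 + -1·-2 = 5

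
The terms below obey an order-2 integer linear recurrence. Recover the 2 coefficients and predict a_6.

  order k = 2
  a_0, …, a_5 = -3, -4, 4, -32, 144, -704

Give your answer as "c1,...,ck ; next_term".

-4,4 ; 3392

  a_2 = -4·-4 + 4·-3 = 4
  a_3 = -4·4 + 4·-4 = -32
  a_4 = -4·-32 + 4·4 = 144
  a_5 = -4·144 + 4·-32 = -704
  a_6 = -4·-704 + 4·144 = 3392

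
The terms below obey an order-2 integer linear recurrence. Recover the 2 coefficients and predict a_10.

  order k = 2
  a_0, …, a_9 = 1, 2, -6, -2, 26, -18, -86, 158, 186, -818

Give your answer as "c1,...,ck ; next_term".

  a_2 = -1·2 + -4·1 = -6
  a_3 = -1·-6 + -4·2 = -2
  a_4 = -1·-2 + -4·-6 = 26
  a_5 = -1·26 + -4·-2 = -18
  a_6 = -1·-18 + -4·26 = -86
  a_7 = -1·-86 + -4·-18 = 158
  a_8 = -1·158 + -4·-86 = 186
  a_9 = -1·186 + -4·158 = -818
  a_10 = -1·-818 + -4·186 = 74

-1,-4 ; 74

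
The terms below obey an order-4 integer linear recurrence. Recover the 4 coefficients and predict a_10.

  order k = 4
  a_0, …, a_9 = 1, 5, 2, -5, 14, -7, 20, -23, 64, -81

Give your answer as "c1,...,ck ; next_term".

-1,1,1,2 ; 162

  a_4 = -1·-5 + 1·2 + 1·5 + 2·1 = 14
  a_5 = -1·14 + 1·-5 + 1·2 + 2·5 = -7
  a_6 = -1·-7 + 1·14 + 1·-5 + 2·2 = 20
  a_7 = -1·20 + 1·-7 + 1·14 + 2·-5 = -23
  a_8 = -1·-23 + 1·20 + 1·-7 + 2·14 = 64
  a_9 = -1·64 + 1·-23 + 1·20 + 2·-7 = -81
  a_10 = -1·-81 + 1·64 + 1·-23 + 2·20 = 162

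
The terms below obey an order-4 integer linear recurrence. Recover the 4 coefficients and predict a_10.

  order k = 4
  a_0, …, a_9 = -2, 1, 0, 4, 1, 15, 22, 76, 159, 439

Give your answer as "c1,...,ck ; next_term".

1,3,1,2 ; 1036

  a_4 = 1·4 + 3·0 + 1·1 + 2·-2 = 1
  a_5 = 1·1 + 3·4 + 1·0 + 2·1 = 15
  a_6 = 1·15 + 3·1 + 1·4 + 2·0 = 22
  a_7 = 1·22 + 3·15 + 1·1 + 2·4 = 76
  a_8 = 1·76 + 3·22 + 1·15 + 2·1 = 159
  a_9 = 1·159 + 3·76 + 1·22 + 2·15 = 439
  a_10 = 1·439 + 3·159 + 1·76 + 2·22 = 1036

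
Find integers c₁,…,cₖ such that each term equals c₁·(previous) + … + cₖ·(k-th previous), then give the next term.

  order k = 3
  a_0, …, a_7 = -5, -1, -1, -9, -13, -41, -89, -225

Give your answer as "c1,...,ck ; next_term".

  a_3 = 1·-1 + 3·-1 + 1·-5 = -9
  a_4 = 1·-9 + 3·-1 + 1·-1 = -13
  a_5 = 1·-13 + 3·-9 + 1·-1 = -41
  a_6 = 1·-41 + 3·-13 + 1·-9 = -89
  a_7 = 1·-89 + 3·-41 + 1·-13 = -225
  a_8 = 1·-225 + 3·-89 + 1·-41 = -533

1,3,1 ; -533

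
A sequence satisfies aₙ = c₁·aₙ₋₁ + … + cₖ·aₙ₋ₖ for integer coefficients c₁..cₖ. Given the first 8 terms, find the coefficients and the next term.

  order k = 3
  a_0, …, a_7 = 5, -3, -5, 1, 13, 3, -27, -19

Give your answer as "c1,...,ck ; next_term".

  a_3 = 0·-5 + -2·-3 + -1·5 = 1
  a_4 = 0·1 + -2·-5 + -1·-3 = 13
  a_5 = 0·13 + -2·1 + -1·-5 = 3
  a_6 = 0·3 + -2·13 + -1·1 = -27
  a_7 = 0·-27 + -2·3 + -1·13 = -19
  a_8 = 0·-19 + -2·-27 + -1·3 = 51

0,-2,-1 ; 51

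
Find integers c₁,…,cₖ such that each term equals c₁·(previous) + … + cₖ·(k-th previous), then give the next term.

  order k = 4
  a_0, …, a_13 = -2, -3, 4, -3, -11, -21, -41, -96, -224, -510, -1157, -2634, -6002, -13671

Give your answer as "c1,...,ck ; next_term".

2,0,1,1 ; -31133

  a_4 = 2·-3 + 0·4 + 1·-3 + 1·-2 = -11
  a_5 = 2·-11 + 0·-3 + 1·4 + 1·-3 = -21
  a_6 = 2·-21 + 0·-11 + 1·-3 + 1·4 = -41
  a_7 = 2·-41 + 0·-21 + 1·-11 + 1·-3 = -96
  a_8 = 2·-96 + 0·-41 + 1·-21 + 1·-11 = -224
  a_9 = 2·-224 + 0·-96 + 1·-41 + 1·-21 = -510
  a_10 = 2·-510 + 0·-224 + 1·-96 + 1·-41 = -1157
  a_11 = 2·-1157 + 0·-510 + 1·-224 + 1·-96 = -2634
  a_12 = 2·-2634 + 0·-1157 + 1·-510 + 1·-224 = -6002
  a_13 = 2·-6002 + 0·-2634 + 1·-1157 + 1·-510 = -13671
  a_14 = 2·-13671 + 0·-6002 + 1·-2634 + 1·-1157 = -31133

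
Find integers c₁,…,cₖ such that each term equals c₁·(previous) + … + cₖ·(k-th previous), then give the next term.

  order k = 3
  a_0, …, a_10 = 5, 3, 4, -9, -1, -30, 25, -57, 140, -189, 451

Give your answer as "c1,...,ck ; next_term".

  a_3 = 0·4 + 2·3 + -3·5 = -9
  a_4 = 0·-9 + 2·4 + -3·3 = -1
  a_5 = 0·-1 + 2·-9 + -3·4 = -30
  a_6 = 0·-30 + 2·-1 + -3·-9 = 25
  a_7 = 0·25 + 2·-30 + -3·-1 = -57
  a_8 = 0·-57 + 2·25 + -3·-30 = 140
  a_9 = 0·140 + 2·-57 + -3·25 = -189
  a_10 = 0·-189 + 2·140 + -3·-57 = 451
  a_11 = 0·451 + 2·-189 + -3·140 = -798

0,2,-3 ; -798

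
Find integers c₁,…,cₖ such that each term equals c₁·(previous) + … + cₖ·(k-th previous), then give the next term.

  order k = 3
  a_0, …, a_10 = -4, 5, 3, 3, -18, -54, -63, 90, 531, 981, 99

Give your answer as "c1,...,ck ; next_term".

  a_3 = 2·3 + -3·5 + -3·-4 = 3
  a_4 = 2·3 + -3·3 + -3·5 = -18
  a_5 = 2·-18 + -3·3 + -3·3 = -54
  a_6 = 2·-54 + -3·-18 + -3·3 = -63
  a_7 = 2·-63 + -3·-54 + -3·-18 = 90
  a_8 = 2·90 + -3·-63 + -3·-54 = 531
  a_9 = 2·531 + -3·90 + -3·-63 = 981
  a_10 = 2·981 + -3·531 + -3·90 = 99
  a_11 = 2·99 + -3·981 + -3·531 = -4338

2,-3,-3 ; -4338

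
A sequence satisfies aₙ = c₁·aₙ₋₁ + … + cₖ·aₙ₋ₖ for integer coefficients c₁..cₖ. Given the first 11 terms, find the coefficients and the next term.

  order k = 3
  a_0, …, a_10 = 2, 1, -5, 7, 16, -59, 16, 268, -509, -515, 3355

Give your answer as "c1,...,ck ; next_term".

  a_3 = -1·-5 + -4·1 + 3·2 = 7
  a_4 = -1·7 + -4·-5 + 3·1 = 16
  a_5 = -1·16 + -4·7 + 3·-5 = -59
  a_6 = -1·-59 + -4·16 + 3·7 = 16
  a_7 = -1·16 + -4·-59 + 3·16 = 268
  a_8 = -1·268 + -4·16 + 3·-59 = -509
  a_9 = -1·-509 + -4·268 + 3·16 = -515
  a_10 = -1·-515 + -4·-509 + 3·268 = 3355
  a_11 = -1·3355 + -4·-515 + 3·-509 = -2822

-1,-4,3 ; -2822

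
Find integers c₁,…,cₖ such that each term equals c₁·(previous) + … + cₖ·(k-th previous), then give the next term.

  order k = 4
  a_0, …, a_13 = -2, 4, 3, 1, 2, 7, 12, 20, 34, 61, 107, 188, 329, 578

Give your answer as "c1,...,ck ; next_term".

  a_4 = 1·1 + 1·3 + 0·4 + 1·-2 = 2
  a_5 = 1·2 + 1·1 + 0·3 + 1·4 = 7
  a_6 = 1·7 + 1·2 + 0·1 + 1·3 = 12
  a_7 = 1·12 + 1·7 + 0·2 + 1·1 = 20
  a_8 = 1·20 + 1·12 + 0·7 + 1·2 = 34
  a_9 = 1·34 + 1·20 + 0·12 + 1·7 = 61
  a_10 = 1·61 + 1·34 + 0·20 + 1·12 = 107
  a_11 = 1·107 + 1·61 + 0·34 + 1·20 = 188
  a_12 = 1·188 + 1·107 + 0·61 + 1·34 = 329
  a_13 = 1·329 + 1·188 + 0·107 + 1·61 = 578
  a_14 = 1·578 + 1·329 + 0·188 + 1·107 = 1014

1,1,0,1 ; 1014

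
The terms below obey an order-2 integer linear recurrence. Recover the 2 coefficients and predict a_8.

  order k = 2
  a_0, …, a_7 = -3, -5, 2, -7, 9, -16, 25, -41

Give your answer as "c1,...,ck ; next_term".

  a_2 = -1·-5 + 1·-3 = 2
  a_3 = -1·2 + 1·-5 = -7
  a_4 = -1·-7 + 1·2 = 9
  a_5 = -1·9 + 1·-7 = -16
  a_6 = -1·-16 + 1·9 = 25
  a_7 = -1·25 + 1·-16 = -41
  a_8 = -1·-41 + 1·25 = 66

-1,1 ; 66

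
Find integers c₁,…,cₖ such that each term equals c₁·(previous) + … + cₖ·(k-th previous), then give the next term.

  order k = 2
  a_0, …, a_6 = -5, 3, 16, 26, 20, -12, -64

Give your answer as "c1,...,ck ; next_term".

  a_2 = 2·3 + -2·-5 = 16
  a_3 = 2·16 + -2·3 = 26
  a_4 = 2·26 + -2·16 = 20
  a_5 = 2·20 + -2·26 = -12
  a_6 = 2·-12 + -2·20 = -64
  a_7 = 2·-64 + -2·-12 = -104

2,-2 ; -104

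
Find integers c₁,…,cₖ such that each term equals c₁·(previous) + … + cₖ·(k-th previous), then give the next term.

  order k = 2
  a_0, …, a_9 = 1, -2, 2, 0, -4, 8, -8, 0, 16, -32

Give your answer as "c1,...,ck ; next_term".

-2,-2 ; 32

  a_2 = -2·-2 + -2·1 = 2
  a_3 = -2·2 + -2·-2 = 0
  a_4 = -2·0 + -2·2 = -4
  a_5 = -2·-4 + -2·0 = 8
  a_6 = -2·8 + -2·-4 = -8
  a_7 = -2·-8 + -2·8 = 0
  a_8 = -2·0 + -2·-8 = 16
  a_9 = -2·16 + -2·0 = -32
  a_10 = -2·-32 + -2·16 = 32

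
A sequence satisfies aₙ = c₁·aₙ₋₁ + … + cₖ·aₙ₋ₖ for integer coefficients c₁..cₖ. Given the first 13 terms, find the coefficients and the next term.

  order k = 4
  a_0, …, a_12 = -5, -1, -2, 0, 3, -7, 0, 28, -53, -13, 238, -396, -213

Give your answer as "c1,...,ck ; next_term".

-2,-4,0,1 ; 1997

  a_4 = -2·0 + -4·-2 + 0·-1 + 1·-5 = 3
  a_5 = -2·3 + -4·0 + 0·-2 + 1·-1 = -7
  a_6 = -2·-7 + -4·3 + 0·0 + 1·-2 = 0
  a_7 = -2·0 + -4·-7 + 0·3 + 1·0 = 28
  a_8 = -2·28 + -4·0 + 0·-7 + 1·3 = -53
  a_9 = -2·-53 + -4·28 + 0·0 + 1·-7 = -13
  a_10 = -2·-13 + -4·-53 + 0·28 + 1·0 = 238
  a_11 = -2·238 + -4·-13 + 0·-53 + 1·28 = -396
  a_12 = -2·-396 + -4·238 + 0·-13 + 1·-53 = -213
  a_13 = -2·-213 + -4·-396 + 0·238 + 1·-13 = 1997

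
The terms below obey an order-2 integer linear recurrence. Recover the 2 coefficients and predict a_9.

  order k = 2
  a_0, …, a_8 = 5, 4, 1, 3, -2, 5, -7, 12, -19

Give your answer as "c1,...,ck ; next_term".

-1,1 ; 31

  a_2 = -1·4 + 1·5 = 1
  a_3 = -1·1 + 1·4 = 3
  a_4 = -1·3 + 1·1 = -2
  a_5 = -1·-2 + 1·3 = 5
  a_6 = -1·5 + 1·-2 = -7
  a_7 = -1·-7 + 1·5 = 12
  a_8 = -1·12 + 1·-7 = -19
  a_9 = -1·-19 + 1·12 = 31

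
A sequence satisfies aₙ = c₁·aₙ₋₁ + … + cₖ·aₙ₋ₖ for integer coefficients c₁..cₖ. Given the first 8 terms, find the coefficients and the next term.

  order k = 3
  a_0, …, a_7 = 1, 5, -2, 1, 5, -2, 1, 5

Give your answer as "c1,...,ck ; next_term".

0,0,1 ; -2

  a_3 = 0·-2 + 0·5 + 1·1 = 1
  a_4 = 0·1 + 0·-2 + 1·5 = 5
  a_5 = 0·5 + 0·1 + 1·-2 = -2
  a_6 = 0·-2 + 0·5 + 1·1 = 1
  a_7 = 0·1 + 0·-2 + 1·5 = 5
  a_8 = 0·5 + 0·1 + 1·-2 = -2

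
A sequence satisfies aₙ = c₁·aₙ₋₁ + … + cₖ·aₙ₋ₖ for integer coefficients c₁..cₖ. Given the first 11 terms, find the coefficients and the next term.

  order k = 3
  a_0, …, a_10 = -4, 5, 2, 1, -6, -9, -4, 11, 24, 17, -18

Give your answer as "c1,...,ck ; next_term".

  a_3 = 1·2 + -1·5 + -1·-4 = 1
  a_4 = 1·1 + -1·2 + -1·5 = -6
  a_5 = 1·-6 + -1·1 + -1·2 = -9
  a_6 = 1·-9 + -1·-6 + -1·1 = -4
  a_7 = 1·-4 + -1·-9 + -1·-6 = 11
  a_8 = 1·11 + -1·-4 + -1·-9 = 24
  a_9 = 1·24 + -1·11 + -1·-4 = 17
  a_10 = 1·17 + -1·24 + -1·11 = -18
  a_11 = 1·-18 + -1·17 + -1·24 = -59

1,-1,-1 ; -59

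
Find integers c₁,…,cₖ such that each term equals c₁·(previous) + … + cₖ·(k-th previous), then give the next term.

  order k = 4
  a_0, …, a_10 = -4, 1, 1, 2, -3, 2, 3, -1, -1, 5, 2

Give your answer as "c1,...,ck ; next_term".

  a_4 = 0·2 + 0·1 + 1·1 + 1·-4 = -3
  a_5 = 0·-3 + 0·2 + 1·1 + 1·1 = 2
  a_6 = 0·2 + 0·-3 + 1·2 + 1·1 = 3
  a_7 = 0·3 + 0·2 + 1·-3 + 1·2 = -1
  a_8 = 0·-1 + 0·3 + 1·2 + 1·-3 = -1
  a_9 = 0·-1 + 0·-1 + 1·3 + 1·2 = 5
  a_10 = 0·5 + 0·-1 + 1·-1 + 1·3 = 2
  a_11 = 0·2 + 0·5 + 1·-1 + 1·-1 = -2

0,0,1,1 ; -2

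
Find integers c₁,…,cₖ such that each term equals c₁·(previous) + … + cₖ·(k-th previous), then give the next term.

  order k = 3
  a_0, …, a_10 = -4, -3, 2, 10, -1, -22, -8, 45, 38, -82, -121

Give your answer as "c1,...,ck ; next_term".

  a_3 = 0·2 + -2·-3 + -1·-4 = 10
  a_4 = 0·10 + -2·2 + -1·-3 = -1
  a_5 = 0·-1 + -2·10 + -1·2 = -22
  a_6 = 0·-22 + -2·-1 + -1·10 = -8
  a_7 = 0·-8 + -2·-22 + -1·-1 = 45
  a_8 = 0·45 + -2·-8 + -1·-22 = 38
  a_9 = 0·38 + -2·45 + -1·-8 = -82
  a_10 = 0·-82 + -2·38 + -1·45 = -121
  a_11 = 0·-121 + -2·-82 + -1·38 = 126

0,-2,-1 ; 126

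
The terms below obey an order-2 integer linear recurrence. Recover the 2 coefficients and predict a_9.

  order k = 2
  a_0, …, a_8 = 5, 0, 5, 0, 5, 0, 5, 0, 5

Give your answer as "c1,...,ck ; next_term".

0,1 ; 0

  a_2 = 0·0 + 1·5 = 5
  a_3 = 0·5 + 1·0 = 0
  a_4 = 0·0 + 1·5 = 5
  a_5 = 0·5 + 1·0 = 0
  a_6 = 0·0 + 1·5 = 5
  a_7 = 0·5 + 1·0 = 0
  a_8 = 0·0 + 1·5 = 5
  a_9 = 0·5 + 1·0 = 0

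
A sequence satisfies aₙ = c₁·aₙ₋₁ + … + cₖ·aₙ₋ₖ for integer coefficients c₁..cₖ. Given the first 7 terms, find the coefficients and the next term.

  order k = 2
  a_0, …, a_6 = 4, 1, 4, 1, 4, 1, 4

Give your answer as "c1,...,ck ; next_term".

0,1 ; 1

  a_2 = 0·1 + 1·4 = 4
  a_3 = 0·4 + 1·1 = 1
  a_4 = 0·1 + 1·4 = 4
  a_5 = 0·4 + 1·1 = 1
  a_6 = 0·1 + 1·4 = 4
  a_7 = 0·4 + 1·1 = 1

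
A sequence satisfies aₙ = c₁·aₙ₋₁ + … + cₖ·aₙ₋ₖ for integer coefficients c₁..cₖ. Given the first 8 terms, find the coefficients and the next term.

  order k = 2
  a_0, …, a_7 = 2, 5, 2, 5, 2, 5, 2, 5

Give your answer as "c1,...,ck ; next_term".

  a_2 = 0·5 + 1·2 = 2
  a_3 = 0·2 + 1·5 = 5
  a_4 = 0·5 + 1·2 = 2
  a_5 = 0·2 + 1·5 = 5
  a_6 = 0·5 + 1·2 = 2
  a_7 = 0·2 + 1·5 = 5
  a_8 = 0·5 + 1·2 = 2

0,1 ; 2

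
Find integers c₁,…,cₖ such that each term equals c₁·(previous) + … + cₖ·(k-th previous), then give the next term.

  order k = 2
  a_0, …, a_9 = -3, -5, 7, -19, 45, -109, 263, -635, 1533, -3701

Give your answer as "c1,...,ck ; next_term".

  a_2 = -2·-5 + 1·-3 = 7
  a_3 = -2·7 + 1·-5 = -19
  a_4 = -2·-19 + 1·7 = 45
  a_5 = -2·45 + 1·-19 = -109
  a_6 = -2·-109 + 1·45 = 263
  a_7 = -2·263 + 1·-109 = -635
  a_8 = -2·-635 + 1·263 = 1533
  a_9 = -2·1533 + 1·-635 = -3701
  a_10 = -2·-3701 + 1·1533 = 8935

-2,1 ; 8935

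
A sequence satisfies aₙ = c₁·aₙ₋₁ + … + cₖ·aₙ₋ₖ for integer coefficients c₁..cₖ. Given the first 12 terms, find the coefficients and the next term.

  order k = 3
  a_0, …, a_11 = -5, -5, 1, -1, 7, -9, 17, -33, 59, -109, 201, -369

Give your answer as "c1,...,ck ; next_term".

-1,1,-1 ; 679

  a_3 = -1·1 + 1·-5 + -1·-5 = -1
  a_4 = -1·-1 + 1·1 + -1·-5 = 7
  a_5 = -1·7 + 1·-1 + -1·1 = -9
  a_6 = -1·-9 + 1·7 + -1·-1 = 17
  a_7 = -1·17 + 1·-9 + -1·7 = -33
  a_8 = -1·-33 + 1·17 + -1·-9 = 59
  a_9 = -1·59 + 1·-33 + -1·17 = -109
  a_10 = -1·-109 + 1·59 + -1·-33 = 201
  a_11 = -1·201 + 1·-109 + -1·59 = -369
  a_12 = -1·-369 + 1·201 + -1·-109 = 679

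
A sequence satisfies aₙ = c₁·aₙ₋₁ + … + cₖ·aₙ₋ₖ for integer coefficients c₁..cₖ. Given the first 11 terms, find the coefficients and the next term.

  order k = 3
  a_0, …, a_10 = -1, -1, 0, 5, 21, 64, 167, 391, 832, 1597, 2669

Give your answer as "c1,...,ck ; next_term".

  a_3 = 4·0 + -4·-1 + -1·-1 = 5
  a_4 = 4·5 + -4·0 + -1·-1 = 21
  a_5 = 4·21 + -4·5 + -1·0 = 64
  a_6 = 4·64 + -4·21 + -1·5 = 167
  a_7 = 4·167 + -4·64 + -1·21 = 391
  a_8 = 4·391 + -4·167 + -1·64 = 832
  a_9 = 4·832 + -4·391 + -1·167 = 1597
  a_10 = 4·1597 + -4·832 + -1·391 = 2669
  a_11 = 4·2669 + -4·1597 + -1·832 = 3456

4,-4,-1 ; 3456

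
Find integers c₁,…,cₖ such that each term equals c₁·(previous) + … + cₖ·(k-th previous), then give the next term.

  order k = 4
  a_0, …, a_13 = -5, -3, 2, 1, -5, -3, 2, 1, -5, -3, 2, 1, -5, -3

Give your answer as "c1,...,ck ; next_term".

0,0,0,1 ; 2

  a_4 = 0·1 + 0·2 + 0·-3 + 1·-5 = -5
  a_5 = 0·-5 + 0·1 + 0·2 + 1·-3 = -3
  a_6 = 0·-3 + 0·-5 + 0·1 + 1·2 = 2
  a_7 = 0·2 + 0·-3 + 0·-5 + 1·1 = 1
  a_8 = 0·1 + 0·2 + 0·-3 + 1·-5 = -5
  a_9 = 0·-5 + 0·1 + 0·2 + 1·-3 = -3
  a_10 = 0·-3 + 0·-5 + 0·1 + 1·2 = 2
  a_11 = 0·2 + 0·-3 + 0·-5 + 1·1 = 1
  a_12 = 0·1 + 0·2 + 0·-3 + 1·-5 = -5
  a_13 = 0·-5 + 0·1 + 0·2 + 1·-3 = -3
  a_14 = 0·-3 + 0·-5 + 0·1 + 1·2 = 2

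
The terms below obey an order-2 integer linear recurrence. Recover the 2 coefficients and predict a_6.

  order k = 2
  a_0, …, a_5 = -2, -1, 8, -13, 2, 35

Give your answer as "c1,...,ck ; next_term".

-2,-3 ; -76

  a_2 = -2·-1 + -3·-2 = 8
  a_3 = -2·8 + -3·-1 = -13
  a_4 = -2·-13 + -3·8 = 2
  a_5 = -2·2 + -3·-13 = 35
  a_6 = -2·35 + -3·2 = -76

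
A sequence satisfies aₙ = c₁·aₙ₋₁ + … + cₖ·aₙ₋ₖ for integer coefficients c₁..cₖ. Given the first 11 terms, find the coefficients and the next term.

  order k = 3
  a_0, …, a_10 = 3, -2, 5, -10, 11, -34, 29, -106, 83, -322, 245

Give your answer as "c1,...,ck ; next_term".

1,3,-3 ; -970

  a_3 = 1·5 + 3·-2 + -3·3 = -10
  a_4 = 1·-10 + 3·5 + -3·-2 = 11
  a_5 = 1·11 + 3·-10 + -3·5 = -34
  a_6 = 1·-34 + 3·11 + -3·-10 = 29
  a_7 = 1·29 + 3·-34 + -3·11 = -106
  a_8 = 1·-106 + 3·29 + -3·-34 = 83
  a_9 = 1·83 + 3·-106 + -3·29 = -322
  a_10 = 1·-322 + 3·83 + -3·-106 = 245
  a_11 = 1·245 + 3·-322 + -3·83 = -970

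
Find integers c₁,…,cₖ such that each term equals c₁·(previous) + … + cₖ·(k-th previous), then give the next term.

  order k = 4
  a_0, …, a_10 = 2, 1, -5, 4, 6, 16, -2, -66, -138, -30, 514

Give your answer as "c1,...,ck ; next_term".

  a_4 = 1·4 + -2·-5 + -4·1 + -2·2 = 6
  a_5 = 1·6 + -2·4 + -4·-5 + -2·1 = 16
  a_6 = 1·16 + -2·6 + -4·4 + -2·-5 = -2
  a_7 = 1·-2 + -2·16 + -4·6 + -2·4 = -66
  a_8 = 1·-66 + -2·-2 + -4·16 + -2·6 = -138
  a_9 = 1·-138 + -2·-66 + -4·-2 + -2·16 = -30
  a_10 = 1·-30 + -2·-138 + -4·-66 + -2·-2 = 514
  a_11 = 1·514 + -2·-30 + -4·-138 + -2·-66 = 1258

1,-2,-4,-2 ; 1258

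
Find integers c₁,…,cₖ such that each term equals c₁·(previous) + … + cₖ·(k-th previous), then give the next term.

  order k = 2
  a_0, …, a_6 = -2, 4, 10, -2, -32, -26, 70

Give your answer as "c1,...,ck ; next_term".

  a_2 = 1·4 + -3·-2 = 10
  a_3 = 1·10 + -3·4 = -2
  a_4 = 1·-2 + -3·10 = -32
  a_5 = 1·-32 + -3·-2 = -26
  a_6 = 1·-26 + -3·-32 = 70
  a_7 = 1·70 + -3·-26 = 148

1,-3 ; 148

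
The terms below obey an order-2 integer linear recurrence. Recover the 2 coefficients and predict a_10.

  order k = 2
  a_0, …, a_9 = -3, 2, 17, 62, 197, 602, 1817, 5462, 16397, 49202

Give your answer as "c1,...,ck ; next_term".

4,-3 ; 147617

  a_2 = 4·2 + -3·-3 = 17
  a_3 = 4·17 + -3·2 = 62
  a_4 = 4·62 + -3·17 = 197
  a_5 = 4·197 + -3·62 = 602
  a_6 = 4·602 + -3·197 = 1817
  a_7 = 4·1817 + -3·602 = 5462
  a_8 = 4·5462 + -3·1817 = 16397
  a_9 = 4·16397 + -3·5462 = 49202
  a_10 = 4·49202 + -3·16397 = 147617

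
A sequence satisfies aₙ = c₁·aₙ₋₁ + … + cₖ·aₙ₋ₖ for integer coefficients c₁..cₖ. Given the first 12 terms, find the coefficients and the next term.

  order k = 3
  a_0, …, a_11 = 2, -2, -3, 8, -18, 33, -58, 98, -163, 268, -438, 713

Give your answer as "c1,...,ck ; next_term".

  a_3 = -2·-3 + 0·-2 + 1·2 = 8
  a_4 = -2·8 + 0·-3 + 1·-2 = -18
  a_5 = -2·-18 + 0·8 + 1·-3 = 33
  a_6 = -2·33 + 0·-18 + 1·8 = -58
  a_7 = -2·-58 + 0·33 + 1·-18 = 98
  a_8 = -2·98 + 0·-58 + 1·33 = -163
  a_9 = -2·-163 + 0·98 + 1·-58 = 268
  a_10 = -2·268 + 0·-163 + 1·98 = -438
  a_11 = -2·-438 + 0·268 + 1·-163 = 713
  a_12 = -2·713 + 0·-438 + 1·268 = -1158

-2,0,1 ; -1158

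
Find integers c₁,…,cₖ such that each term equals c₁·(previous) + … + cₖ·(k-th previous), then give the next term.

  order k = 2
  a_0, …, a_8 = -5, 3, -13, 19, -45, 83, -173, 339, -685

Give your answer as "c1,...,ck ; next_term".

-1,2 ; 1363

  a_2 = -1·3 + 2·-5 = -13
  a_3 = -1·-13 + 2·3 = 19
  a_4 = -1·19 + 2·-13 = -45
  a_5 = -1·-45 + 2·19 = 83
  a_6 = -1·83 + 2·-45 = -173
  a_7 = -1·-173 + 2·83 = 339
  a_8 = -1·339 + 2·-173 = -685
  a_9 = -1·-685 + 2·339 = 1363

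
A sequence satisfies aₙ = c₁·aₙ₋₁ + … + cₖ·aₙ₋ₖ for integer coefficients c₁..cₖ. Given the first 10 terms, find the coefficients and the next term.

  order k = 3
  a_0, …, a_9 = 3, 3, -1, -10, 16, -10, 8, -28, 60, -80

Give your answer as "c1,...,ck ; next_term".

  a_3 = -2·-1 + -2·3 + -2·3 = -10
  a_4 = -2·-10 + -2·-1 + -2·3 = 16
  a_5 = -2·16 + -2·-10 + -2·-1 = -10
  a_6 = -2·-10 + -2·16 + -2·-10 = 8
  a_7 = -2·8 + -2·-10 + -2·16 = -28
  a_8 = -2·-28 + -2·8 + -2·-10 = 60
  a_9 = -2·60 + -2·-28 + -2·8 = -80
  a_10 = -2·-80 + -2·60 + -2·-28 = 96

-2,-2,-2 ; 96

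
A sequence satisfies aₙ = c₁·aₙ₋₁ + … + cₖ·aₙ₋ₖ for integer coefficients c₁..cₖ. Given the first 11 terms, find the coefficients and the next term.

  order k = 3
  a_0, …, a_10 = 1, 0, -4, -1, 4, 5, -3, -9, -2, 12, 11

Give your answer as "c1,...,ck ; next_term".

0,-1,-1 ; -10

  a_3 = 0·-4 + -1·0 + -1·1 = -1
  a_4 = 0·-1 + -1·-4 + -1·0 = 4
  a_5 = 0·4 + -1·-1 + -1·-4 = 5
  a_6 = 0·5 + -1·4 + -1·-1 = -3
  a_7 = 0·-3 + -1·5 + -1·4 = -9
  a_8 = 0·-9 + -1·-3 + -1·5 = -2
  a_9 = 0·-2 + -1·-9 + -1·-3 = 12
  a_10 = 0·12 + -1·-2 + -1·-9 = 11
  a_11 = 0·11 + -1·12 + -1·-2 = -10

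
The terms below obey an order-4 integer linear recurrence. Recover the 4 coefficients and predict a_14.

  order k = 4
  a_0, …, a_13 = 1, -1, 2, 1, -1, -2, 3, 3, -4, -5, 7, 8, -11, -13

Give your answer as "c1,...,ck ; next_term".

0,-1,0,1 ; 18

  a_4 = 0·1 + -1·2 + 0·-1 + 1·1 = -1
  a_5 = 0·-1 + -1·1 + 0·2 + 1·-1 = -2
  a_6 = 0·-2 + -1·-1 + 0·1 + 1·2 = 3
  a_7 = 0·3 + -1·-2 + 0·-1 + 1·1 = 3
  a_8 = 0·3 + -1·3 + 0·-2 + 1·-1 = -4
  a_9 = 0·-4 + -1·3 + 0·3 + 1·-2 = -5
  a_10 = 0·-5 + -1·-4 + 0·3 + 1·3 = 7
  a_11 = 0·7 + -1·-5 + 0·-4 + 1·3 = 8
  a_12 = 0·8 + -1·7 + 0·-5 + 1·-4 = -11
  a_13 = 0·-11 + -1·8 + 0·7 + 1·-5 = -13
  a_14 = 0·-13 + -1·-11 + 0·8 + 1·7 = 18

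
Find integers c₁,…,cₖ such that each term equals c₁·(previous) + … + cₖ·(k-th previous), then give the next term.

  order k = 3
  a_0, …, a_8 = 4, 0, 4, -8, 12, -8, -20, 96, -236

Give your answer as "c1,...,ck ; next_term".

  a_3 = -3·4 + -3·0 + 1·4 = -8
  a_4 = -3·-8 + -3·4 + 1·0 = 12
  a_5 = -3·12 + -3·-8 + 1·4 = -8
  a_6 = -3·-8 + -3·12 + 1·-8 = -20
  a_7 = -3·-20 + -3·-8 + 1·12 = 96
  a_8 = -3·96 + -3·-20 + 1·-8 = -236
  a_9 = -3·-236 + -3·96 + 1·-20 = 400

-3,-3,1 ; 400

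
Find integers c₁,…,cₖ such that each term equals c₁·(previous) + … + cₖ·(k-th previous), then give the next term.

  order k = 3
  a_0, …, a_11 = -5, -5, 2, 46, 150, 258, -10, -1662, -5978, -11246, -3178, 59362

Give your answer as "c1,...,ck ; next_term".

  a_3 = 3·2 + -4·-5 + -4·-5 = 46
  a_4 = 3·46 + -4·2 + -4·-5 = 150
  a_5 = 3·150 + -4·46 + -4·2 = 258
  a_6 = 3·258 + -4·150 + -4·46 = -10
  a_7 = 3·-10 + -4·258 + -4·150 = -1662
  a_8 = 3·-1662 + -4·-10 + -4·258 = -5978
  a_9 = 3·-5978 + -4·-1662 + -4·-10 = -11246
  a_10 = 3·-11246 + -4·-5978 + -4·-1662 = -3178
  a_11 = 3·-3178 + -4·-11246 + -4·-5978 = 59362
  a_12 = 3·59362 + -4·-3178 + -4·-11246 = 235782

3,-4,-4 ; 235782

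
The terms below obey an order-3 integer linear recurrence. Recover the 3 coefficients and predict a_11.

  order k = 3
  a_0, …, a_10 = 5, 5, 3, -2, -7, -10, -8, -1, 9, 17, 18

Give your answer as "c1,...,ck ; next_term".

1,0,-1 ; 9

  a_3 = 1·3 + 0·5 + -1·5 = -2
  a_4 = 1·-2 + 0·3 + -1·5 = -7
  a_5 = 1·-7 + 0·-2 + -1·3 = -10
  a_6 = 1·-10 + 0·-7 + -1·-2 = -8
  a_7 = 1·-8 + 0·-10 + -1·-7 = -1
  a_8 = 1·-1 + 0·-8 + -1·-10 = 9
  a_9 = 1·9 + 0·-1 + -1·-8 = 17
  a_10 = 1·17 + 0·9 + -1·-1 = 18
  a_11 = 1·18 + 0·17 + -1·9 = 9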